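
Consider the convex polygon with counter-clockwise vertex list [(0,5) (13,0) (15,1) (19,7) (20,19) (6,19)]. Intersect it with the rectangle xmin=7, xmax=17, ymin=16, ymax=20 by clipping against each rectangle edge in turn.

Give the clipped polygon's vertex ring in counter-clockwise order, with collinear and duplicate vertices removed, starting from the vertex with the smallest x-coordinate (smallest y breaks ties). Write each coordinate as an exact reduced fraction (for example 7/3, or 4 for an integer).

1. After x ≥ 7: [(7,30/13) (13,0) (15,1) (19,7) (20,19) (7,19)]
2. After x ≤ 17: [(7,30/13) (13,0) (15,1) (17,4) (17,19) (7,19)]
3. After y ≥ 16: [(7,16) (17,16) (17,19) (7,19)]
4. After y ≤ 20: [(7,16) (17,16) (17,19) (7,19)]
5. Canonical ring: [(7,16) (17,16) (17,19) (7,19)]

Clipped polygon: [(7,16) (17,16) (17,19) (7,19)]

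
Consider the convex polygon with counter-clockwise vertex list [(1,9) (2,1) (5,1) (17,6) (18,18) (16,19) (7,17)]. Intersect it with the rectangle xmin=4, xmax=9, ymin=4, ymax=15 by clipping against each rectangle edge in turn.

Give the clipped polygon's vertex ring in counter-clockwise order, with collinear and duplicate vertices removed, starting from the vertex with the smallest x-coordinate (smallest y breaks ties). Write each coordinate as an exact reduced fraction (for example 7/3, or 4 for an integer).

1. After x ≥ 4: [(4,13) (4,1) (5,1) (17,6) (18,18) (16,19) (7,17)]
2. After x ≤ 9: [(4,13) (4,1) (5,1) (9,8/3) (9,157/9) (7,17)]
3. After y ≥ 4: [(4,13) (4,4) (9,4) (9,157/9) (7,17)]
4. After y ≤ 15: [(11/2,15) (4,13) (4,4) (9,4) (9,15)]
5. Canonical ring: [(4,4) (9,4) (9,15) (11/2,15) (4,13)]

Clipped polygon: [(4,4) (9,4) (9,15) (11/2,15) (4,13)]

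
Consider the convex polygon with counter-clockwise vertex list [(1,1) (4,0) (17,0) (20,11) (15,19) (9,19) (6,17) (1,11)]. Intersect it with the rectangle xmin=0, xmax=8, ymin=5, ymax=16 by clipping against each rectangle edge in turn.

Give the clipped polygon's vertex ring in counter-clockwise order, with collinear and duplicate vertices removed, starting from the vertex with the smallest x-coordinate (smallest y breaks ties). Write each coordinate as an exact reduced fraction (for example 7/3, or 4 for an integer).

Clipped polygon: [(1,5) (8,5) (8,16) (31/6,16) (1,11)]

1. After x ≥ 0: [(1,1) (4,0) (17,0) (20,11) (15,19) (9,19) (6,17) (1,11)]
2. After x ≤ 8: [(1,1) (4,0) (8,0) (8,55/3) (6,17) (1,11)]
3. After y ≥ 5: [(1,5) (8,5) (8,55/3) (6,17) (1,11)]
4. After y ≤ 16: [(1,5) (8,5) (8,16) (31/6,16) (1,11)]
5. Canonical ring: [(1,5) (8,5) (8,16) (31/6,16) (1,11)]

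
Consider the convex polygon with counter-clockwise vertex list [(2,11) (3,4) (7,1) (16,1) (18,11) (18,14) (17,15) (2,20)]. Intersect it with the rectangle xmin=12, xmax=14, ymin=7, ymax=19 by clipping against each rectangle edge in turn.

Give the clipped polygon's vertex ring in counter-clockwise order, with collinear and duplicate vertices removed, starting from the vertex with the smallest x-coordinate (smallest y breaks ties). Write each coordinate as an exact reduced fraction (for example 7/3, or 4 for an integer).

Clipped polygon: [(12,7) (14,7) (14,16) (12,50/3)]

1. After x ≥ 12: [(12,1) (16,1) (18,11) (18,14) (17,15) (12,50/3)]
2. After x ≤ 14: [(12,1) (14,1) (14,16) (12,50/3)]
3. After y ≥ 7: [(12,7) (14,7) (14,16) (12,50/3)]
4. After y ≤ 19: [(12,7) (14,7) (14,16) (12,50/3)]
5. Canonical ring: [(12,7) (14,7) (14,16) (12,50/3)]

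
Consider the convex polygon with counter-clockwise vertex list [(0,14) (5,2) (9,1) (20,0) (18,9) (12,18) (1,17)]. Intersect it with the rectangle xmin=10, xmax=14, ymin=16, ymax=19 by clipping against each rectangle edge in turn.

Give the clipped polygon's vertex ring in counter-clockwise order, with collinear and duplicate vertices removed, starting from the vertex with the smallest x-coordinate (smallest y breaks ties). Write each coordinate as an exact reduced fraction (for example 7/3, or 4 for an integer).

1. After x ≥ 10: [(10,10/11) (20,0) (18,9) (12,18) (10,196/11)]
2. After x ≤ 14: [(10,10/11) (14,6/11) (14,15) (12,18) (10,196/11)]
3. After y ≥ 16: [(10,16) (40/3,16) (12,18) (10,196/11)]
4. After y ≤ 19: [(10,16) (40/3,16) (12,18) (10,196/11)]
5. Canonical ring: [(10,16) (40/3,16) (12,18) (10,196/11)]

Clipped polygon: [(10,16) (40/3,16) (12,18) (10,196/11)]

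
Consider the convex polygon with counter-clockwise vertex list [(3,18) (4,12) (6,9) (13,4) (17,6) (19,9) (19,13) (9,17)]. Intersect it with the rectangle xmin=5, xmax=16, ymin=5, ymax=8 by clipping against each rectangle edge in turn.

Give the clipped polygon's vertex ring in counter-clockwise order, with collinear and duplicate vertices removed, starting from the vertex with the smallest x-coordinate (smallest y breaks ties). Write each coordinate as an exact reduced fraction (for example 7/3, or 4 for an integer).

Clipped polygon: [(37/5,8) (58/5,5) (15,5) (16,11/2) (16,8)]

1. After x ≥ 5: [(5,53/3) (5,21/2) (6,9) (13,4) (17,6) (19,9) (19,13) (9,17)]
2. After x ≤ 16: [(5,53/3) (5,21/2) (6,9) (13,4) (16,11/2) (16,71/5) (9,17)]
3. After y ≥ 5: [(5,53/3) (5,21/2) (6,9) (58/5,5) (15,5) (16,11/2) (16,71/5) (9,17)]
4. After y ≤ 8: [(37/5,8) (58/5,5) (15,5) (16,11/2) (16,8)]
5. Canonical ring: [(37/5,8) (58/5,5) (15,5) (16,11/2) (16,8)]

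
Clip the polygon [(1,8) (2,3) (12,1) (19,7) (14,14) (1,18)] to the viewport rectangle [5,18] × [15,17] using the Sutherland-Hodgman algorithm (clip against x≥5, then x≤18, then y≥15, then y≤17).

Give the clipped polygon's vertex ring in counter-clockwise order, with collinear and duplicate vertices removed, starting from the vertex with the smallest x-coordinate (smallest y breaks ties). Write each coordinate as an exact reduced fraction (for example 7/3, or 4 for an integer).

Clipped polygon: [(5,15) (43/4,15) (5,218/13)]

1. After x ≥ 5: [(5,12/5) (12,1) (19,7) (14,14) (5,218/13)]
2. After x ≤ 18: [(5,12/5) (12,1) (18,43/7) (18,42/5) (14,14) (5,218/13)]
3. After y ≥ 15: [(5,15) (43/4,15) (5,218/13)]
4. After y ≤ 17: [(5,15) (43/4,15) (5,218/13)]
5. Canonical ring: [(5,15) (43/4,15) (5,218/13)]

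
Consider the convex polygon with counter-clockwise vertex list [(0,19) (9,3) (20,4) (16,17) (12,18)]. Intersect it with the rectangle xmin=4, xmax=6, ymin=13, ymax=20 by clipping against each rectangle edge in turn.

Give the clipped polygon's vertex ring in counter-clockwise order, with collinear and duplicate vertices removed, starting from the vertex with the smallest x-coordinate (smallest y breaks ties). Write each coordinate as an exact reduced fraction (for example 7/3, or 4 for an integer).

Clipped polygon: [(4,13) (6,13) (6,37/2) (4,56/3)]

1. After x ≥ 4: [(4,56/3) (4,107/9) (9,3) (20,4) (16,17) (12,18)]
2. After x ≤ 6: [(6,37/2) (4,56/3) (4,107/9) (6,25/3)]
3. After y ≥ 13: [(6,13) (6,37/2) (4,56/3) (4,13)]
4. After y ≤ 20: [(6,13) (6,37/2) (4,56/3) (4,13)]
5. Canonical ring: [(4,13) (6,13) (6,37/2) (4,56/3)]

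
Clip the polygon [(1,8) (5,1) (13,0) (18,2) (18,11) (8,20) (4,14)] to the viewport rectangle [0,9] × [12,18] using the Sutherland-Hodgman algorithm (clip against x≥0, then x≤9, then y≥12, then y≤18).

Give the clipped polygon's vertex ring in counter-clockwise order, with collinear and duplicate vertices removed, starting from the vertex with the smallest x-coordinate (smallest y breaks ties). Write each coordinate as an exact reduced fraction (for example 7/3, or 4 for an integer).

1. After x ≥ 0: [(1,8) (5,1) (13,0) (18,2) (18,11) (8,20) (4,14)]
2. After x ≤ 9: [(1,8) (5,1) (9,1/2) (9,191/10) (8,20) (4,14)]
3. After y ≥ 12: [(3,12) (9,12) (9,191/10) (8,20) (4,14)]
4. After y ≤ 18: [(3,12) (9,12) (9,18) (20/3,18) (4,14)]
5. Canonical ring: [(3,12) (9,12) (9,18) (20/3,18) (4,14)]

Clipped polygon: [(3,12) (9,12) (9,18) (20/3,18) (4,14)]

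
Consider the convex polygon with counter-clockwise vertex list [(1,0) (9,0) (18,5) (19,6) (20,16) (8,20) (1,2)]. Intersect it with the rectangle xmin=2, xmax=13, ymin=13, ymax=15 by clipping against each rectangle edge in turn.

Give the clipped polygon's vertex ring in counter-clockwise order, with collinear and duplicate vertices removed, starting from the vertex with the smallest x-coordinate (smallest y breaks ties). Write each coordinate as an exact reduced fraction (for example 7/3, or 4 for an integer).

1. After x ≥ 2: [(2,0) (9,0) (18,5) (19,6) (20,16) (8,20) (2,32/7)]
2. After x ≤ 13: [(2,0) (9,0) (13,20/9) (13,55/3) (8,20) (2,32/7)]
3. After y ≥ 13: [(13,13) (13,55/3) (8,20) (95/18,13)]
4. After y ≤ 15: [(13,13) (13,15) (109/18,15) (95/18,13)]
5. Canonical ring: [(95/18,13) (13,13) (13,15) (109/18,15)]

Clipped polygon: [(95/18,13) (13,13) (13,15) (109/18,15)]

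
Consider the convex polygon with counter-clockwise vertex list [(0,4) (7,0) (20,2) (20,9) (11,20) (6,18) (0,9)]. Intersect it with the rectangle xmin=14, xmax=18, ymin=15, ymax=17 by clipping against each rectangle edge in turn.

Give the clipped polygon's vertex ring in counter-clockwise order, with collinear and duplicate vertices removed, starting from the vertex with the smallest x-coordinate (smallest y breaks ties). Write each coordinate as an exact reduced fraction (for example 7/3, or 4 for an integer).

1. After x ≥ 14: [(14,14/13) (20,2) (20,9) (14,49/3)]
2. After x ≤ 18: [(14,14/13) (18,22/13) (18,103/9) (14,49/3)]
3. After y ≥ 15: [(14,15) (166/11,15) (14,49/3)]
4. After y ≤ 17: [(14,15) (166/11,15) (14,49/3)]
5. Canonical ring: [(14,15) (166/11,15) (14,49/3)]

Clipped polygon: [(14,15) (166/11,15) (14,49/3)]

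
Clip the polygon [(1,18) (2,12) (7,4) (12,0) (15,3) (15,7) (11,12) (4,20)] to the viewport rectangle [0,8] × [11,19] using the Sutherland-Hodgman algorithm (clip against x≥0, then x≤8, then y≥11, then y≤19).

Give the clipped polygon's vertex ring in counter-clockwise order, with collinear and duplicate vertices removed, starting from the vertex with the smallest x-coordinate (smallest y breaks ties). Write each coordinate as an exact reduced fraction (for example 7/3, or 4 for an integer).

Clipped polygon: [(1,18) (2,12) (21/8,11) (8,11) (8,108/7) (39/8,19) (5/2,19)]

1. After x ≥ 0: [(1,18) (2,12) (7,4) (12,0) (15,3) (15,7) (11,12) (4,20)]
2. After x ≤ 8: [(1,18) (2,12) (7,4) (8,16/5) (8,108/7) (4,20)]
3. After y ≥ 11: [(1,18) (2,12) (21/8,11) (8,11) (8,108/7) (4,20)]
4. After y ≤ 19: [(5/2,19) (1,18) (2,12) (21/8,11) (8,11) (8,108/7) (39/8,19)]
5. Canonical ring: [(1,18) (2,12) (21/8,11) (8,11) (8,108/7) (39/8,19) (5/2,19)]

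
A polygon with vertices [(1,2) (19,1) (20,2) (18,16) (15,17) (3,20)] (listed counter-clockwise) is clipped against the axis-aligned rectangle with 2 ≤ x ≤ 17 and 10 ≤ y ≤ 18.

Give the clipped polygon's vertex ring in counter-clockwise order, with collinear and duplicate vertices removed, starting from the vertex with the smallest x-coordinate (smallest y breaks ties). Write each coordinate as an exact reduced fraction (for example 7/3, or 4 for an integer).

Clipped polygon: [(2,10) (17,10) (17,49/3) (15,17) (11,18) (25/9,18) (2,11)]

1. After x ≥ 2: [(2,11) (2,35/18) (19,1) (20,2) (18,16) (15,17) (3,20)]
2. After x ≤ 17: [(2,11) (2,35/18) (17,10/9) (17,49/3) (15,17) (3,20)]
3. After y ≥ 10: [(2,11) (2,10) (17,10) (17,49/3) (15,17) (3,20)]
4. After y ≤ 18: [(25/9,18) (2,11) (2,10) (17,10) (17,49/3) (15,17) (11,18)]
5. Canonical ring: [(2,10) (17,10) (17,49/3) (15,17) (11,18) (25/9,18) (2,11)]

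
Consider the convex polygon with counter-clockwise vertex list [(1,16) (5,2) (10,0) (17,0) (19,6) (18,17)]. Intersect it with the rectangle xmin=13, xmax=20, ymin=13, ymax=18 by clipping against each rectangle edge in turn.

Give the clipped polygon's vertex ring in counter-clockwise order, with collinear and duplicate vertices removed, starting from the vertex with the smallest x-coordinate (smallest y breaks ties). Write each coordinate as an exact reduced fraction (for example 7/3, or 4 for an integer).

Clipped polygon: [(13,13) (202/11,13) (18,17) (13,284/17)]

1. After x ≥ 13: [(13,284/17) (13,0) (17,0) (19,6) (18,17)]
2. After x ≤ 20: [(13,284/17) (13,0) (17,0) (19,6) (18,17)]
3. After y ≥ 13: [(13,284/17) (13,13) (202/11,13) (18,17)]
4. After y ≤ 18: [(13,284/17) (13,13) (202/11,13) (18,17)]
5. Canonical ring: [(13,13) (202/11,13) (18,17) (13,284/17)]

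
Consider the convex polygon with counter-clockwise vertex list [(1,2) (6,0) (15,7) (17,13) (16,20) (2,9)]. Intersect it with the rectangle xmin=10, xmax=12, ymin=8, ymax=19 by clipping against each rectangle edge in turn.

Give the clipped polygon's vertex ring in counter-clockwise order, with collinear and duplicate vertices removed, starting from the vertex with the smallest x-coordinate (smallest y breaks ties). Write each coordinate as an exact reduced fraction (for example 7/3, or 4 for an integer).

1. After x ≥ 10: [(10,28/9) (15,7) (17,13) (16,20) (10,107/7)]
2. After x ≤ 12: [(10,28/9) (12,14/3) (12,118/7) (10,107/7)]
3. After y ≥ 8: [(10,8) (12,8) (12,118/7) (10,107/7)]
4. After y ≤ 19: [(10,8) (12,8) (12,118/7) (10,107/7)]
5. Canonical ring: [(10,8) (12,8) (12,118/7) (10,107/7)]

Clipped polygon: [(10,8) (12,8) (12,118/7) (10,107/7)]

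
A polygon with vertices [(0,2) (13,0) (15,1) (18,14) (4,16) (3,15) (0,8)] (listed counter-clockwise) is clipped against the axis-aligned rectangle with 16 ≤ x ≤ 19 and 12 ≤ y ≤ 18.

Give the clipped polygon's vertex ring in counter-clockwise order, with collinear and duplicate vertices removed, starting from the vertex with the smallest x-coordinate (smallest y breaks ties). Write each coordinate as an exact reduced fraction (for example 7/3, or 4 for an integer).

1. After x ≥ 16: [(16,16/3) (18,14) (16,100/7)]
2. After x ≤ 19: [(16,16/3) (18,14) (16,100/7)]
3. After y ≥ 12: [(16,12) (228/13,12) (18,14) (16,100/7)]
4. After y ≤ 18: [(16,12) (228/13,12) (18,14) (16,100/7)]
5. Canonical ring: [(16,12) (228/13,12) (18,14) (16,100/7)]

Clipped polygon: [(16,12) (228/13,12) (18,14) (16,100/7)]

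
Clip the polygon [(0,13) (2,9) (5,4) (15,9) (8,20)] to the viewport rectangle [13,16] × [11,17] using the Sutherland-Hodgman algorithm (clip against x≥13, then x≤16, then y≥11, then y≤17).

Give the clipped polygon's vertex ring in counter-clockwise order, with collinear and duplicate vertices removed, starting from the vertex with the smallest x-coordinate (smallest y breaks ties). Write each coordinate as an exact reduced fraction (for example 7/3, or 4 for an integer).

1. After x ≥ 13: [(13,8) (15,9) (13,85/7)]
2. After x ≤ 16: [(13,8) (15,9) (13,85/7)]
3. After y ≥ 11: [(13,11) (151/11,11) (13,85/7)]
4. After y ≤ 17: [(13,11) (151/11,11) (13,85/7)]
5. Canonical ring: [(13,11) (151/11,11) (13,85/7)]

Clipped polygon: [(13,11) (151/11,11) (13,85/7)]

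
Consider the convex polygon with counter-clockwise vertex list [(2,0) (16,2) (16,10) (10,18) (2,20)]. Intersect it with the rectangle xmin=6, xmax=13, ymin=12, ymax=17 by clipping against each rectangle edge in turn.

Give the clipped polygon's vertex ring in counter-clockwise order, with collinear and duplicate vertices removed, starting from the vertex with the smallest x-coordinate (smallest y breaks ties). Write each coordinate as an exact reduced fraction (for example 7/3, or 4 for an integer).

Clipped polygon: [(6,12) (13,12) (13,14) (43/4,17) (6,17)]

1. After x ≥ 6: [(6,4/7) (16,2) (16,10) (10,18) (6,19)]
2. After x ≤ 13: [(6,4/7) (13,11/7) (13,14) (10,18) (6,19)]
3. After y ≥ 12: [(6,12) (13,12) (13,14) (10,18) (6,19)]
4. After y ≤ 17: [(6,17) (6,12) (13,12) (13,14) (43/4,17)]
5. Canonical ring: [(6,12) (13,12) (13,14) (43/4,17) (6,17)]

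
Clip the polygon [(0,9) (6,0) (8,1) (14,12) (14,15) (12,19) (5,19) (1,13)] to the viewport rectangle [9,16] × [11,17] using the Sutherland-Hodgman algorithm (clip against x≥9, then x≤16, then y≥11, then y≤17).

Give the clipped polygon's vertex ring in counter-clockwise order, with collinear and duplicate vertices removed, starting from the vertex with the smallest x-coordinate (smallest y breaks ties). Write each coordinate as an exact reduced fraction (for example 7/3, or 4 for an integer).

Clipped polygon: [(9,11) (148/11,11) (14,12) (14,15) (13,17) (9,17)]

1. After x ≥ 9: [(9,17/6) (14,12) (14,15) (12,19) (9,19)]
2. After x ≤ 16: [(9,17/6) (14,12) (14,15) (12,19) (9,19)]
3. After y ≥ 11: [(9,11) (148/11,11) (14,12) (14,15) (12,19) (9,19)]
4. After y ≤ 17: [(9,17) (9,11) (148/11,11) (14,12) (14,15) (13,17)]
5. Canonical ring: [(9,11) (148/11,11) (14,12) (14,15) (13,17) (9,17)]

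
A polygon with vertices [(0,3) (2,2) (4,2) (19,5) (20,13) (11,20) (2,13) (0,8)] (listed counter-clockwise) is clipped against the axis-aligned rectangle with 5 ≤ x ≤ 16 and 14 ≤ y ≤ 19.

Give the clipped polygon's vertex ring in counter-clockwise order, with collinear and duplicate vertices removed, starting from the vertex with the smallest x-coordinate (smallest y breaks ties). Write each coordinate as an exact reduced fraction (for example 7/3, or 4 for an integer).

1. After x ≥ 5: [(5,11/5) (19,5) (20,13) (11,20) (5,46/3)]
2. After x ≤ 16: [(5,11/5) (16,22/5) (16,145/9) (11,20) (5,46/3)]
3. After y ≥ 14: [(5,14) (16,14) (16,145/9) (11,20) (5,46/3)]
4. After y ≤ 19: [(5,14) (16,14) (16,145/9) (86/7,19) (68/7,19) (5,46/3)]
5. Canonical ring: [(5,14) (16,14) (16,145/9) (86/7,19) (68/7,19) (5,46/3)]

Clipped polygon: [(5,14) (16,14) (16,145/9) (86/7,19) (68/7,19) (5,46/3)]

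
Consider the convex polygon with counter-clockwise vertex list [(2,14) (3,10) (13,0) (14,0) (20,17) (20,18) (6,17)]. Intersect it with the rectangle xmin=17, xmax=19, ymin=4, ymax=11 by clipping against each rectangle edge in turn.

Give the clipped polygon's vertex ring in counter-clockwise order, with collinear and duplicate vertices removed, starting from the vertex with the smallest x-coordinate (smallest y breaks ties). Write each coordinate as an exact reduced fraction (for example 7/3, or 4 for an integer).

Clipped polygon: [(17,17/2) (304/17,11) (17,11)]

1. After x ≥ 17: [(17,17/2) (20,17) (20,18) (17,249/14)]
2. After x ≤ 19: [(17,17/2) (19,85/6) (19,251/14) (17,249/14)]
3. After y ≥ 4: [(17,17/2) (19,85/6) (19,251/14) (17,249/14)]
4. After y ≤ 11: [(17,11) (17,17/2) (304/17,11)]
5. Canonical ring: [(17,17/2) (304/17,11) (17,11)]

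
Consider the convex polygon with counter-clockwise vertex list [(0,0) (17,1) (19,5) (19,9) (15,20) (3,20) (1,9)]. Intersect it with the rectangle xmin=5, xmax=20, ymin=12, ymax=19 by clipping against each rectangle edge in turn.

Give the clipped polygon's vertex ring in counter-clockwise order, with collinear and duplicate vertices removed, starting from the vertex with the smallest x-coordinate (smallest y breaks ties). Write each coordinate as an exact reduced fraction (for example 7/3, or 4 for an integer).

Clipped polygon: [(5,12) (197/11,12) (169/11,19) (5,19)]

1. After x ≥ 5: [(5,5/17) (17,1) (19,5) (19,9) (15,20) (5,20)]
2. After x ≤ 20: [(5,5/17) (17,1) (19,5) (19,9) (15,20) (5,20)]
3. After y ≥ 12: [(5,12) (197/11,12) (15,20) (5,20)]
4. After y ≤ 19: [(5,19) (5,12) (197/11,12) (169/11,19)]
5. Canonical ring: [(5,12) (197/11,12) (169/11,19) (5,19)]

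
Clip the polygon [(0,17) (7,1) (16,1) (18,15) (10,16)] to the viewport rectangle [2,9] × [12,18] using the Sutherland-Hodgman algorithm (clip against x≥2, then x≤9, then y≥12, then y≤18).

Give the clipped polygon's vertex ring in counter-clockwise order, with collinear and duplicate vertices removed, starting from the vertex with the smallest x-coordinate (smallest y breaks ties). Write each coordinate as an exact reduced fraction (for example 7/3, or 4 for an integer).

1. After x ≥ 2: [(2,84/5) (2,87/7) (7,1) (16,1) (18,15) (10,16)]
2. After x ≤ 9: [(9,161/10) (2,84/5) (2,87/7) (7,1) (9,1)]
3. After y ≥ 12: [(9,12) (9,161/10) (2,84/5) (2,87/7) (35/16,12)]
4. After y ≤ 18: [(9,12) (9,161/10) (2,84/5) (2,87/7) (35/16,12)]
5. Canonical ring: [(2,87/7) (35/16,12) (9,12) (9,161/10) (2,84/5)]

Clipped polygon: [(2,87/7) (35/16,12) (9,12) (9,161/10) (2,84/5)]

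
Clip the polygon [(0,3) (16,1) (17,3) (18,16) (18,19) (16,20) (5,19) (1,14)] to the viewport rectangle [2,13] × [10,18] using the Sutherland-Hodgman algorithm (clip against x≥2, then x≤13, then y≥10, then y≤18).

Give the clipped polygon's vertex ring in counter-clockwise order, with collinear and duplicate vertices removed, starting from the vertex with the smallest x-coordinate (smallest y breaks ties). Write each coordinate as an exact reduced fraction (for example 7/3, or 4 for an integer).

Clipped polygon: [(2,10) (13,10) (13,18) (21/5,18) (2,61/4)]

1. After x ≥ 2: [(2,11/4) (16,1) (17,3) (18,16) (18,19) (16,20) (5,19) (2,61/4)]
2. After x ≤ 13: [(2,11/4) (13,11/8) (13,217/11) (5,19) (2,61/4)]
3. After y ≥ 10: [(2,10) (13,10) (13,217/11) (5,19) (2,61/4)]
4. After y ≤ 18: [(2,10) (13,10) (13,18) (21/5,18) (2,61/4)]
5. Canonical ring: [(2,10) (13,10) (13,18) (21/5,18) (2,61/4)]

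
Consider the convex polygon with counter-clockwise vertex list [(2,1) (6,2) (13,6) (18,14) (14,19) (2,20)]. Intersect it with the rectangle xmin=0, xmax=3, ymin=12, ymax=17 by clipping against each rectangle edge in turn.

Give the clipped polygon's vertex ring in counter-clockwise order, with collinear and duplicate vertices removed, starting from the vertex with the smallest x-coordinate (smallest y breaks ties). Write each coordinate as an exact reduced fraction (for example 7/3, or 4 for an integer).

Clipped polygon: [(2,12) (3,12) (3,17) (2,17)]

1. After x ≥ 0: [(2,1) (6,2) (13,6) (18,14) (14,19) (2,20)]
2. After x ≤ 3: [(2,1) (3,5/4) (3,239/12) (2,20)]
3. After y ≥ 12: [(2,12) (3,12) (3,239/12) (2,20)]
4. After y ≤ 17: [(2,17) (2,12) (3,12) (3,17)]
5. Canonical ring: [(2,12) (3,12) (3,17) (2,17)]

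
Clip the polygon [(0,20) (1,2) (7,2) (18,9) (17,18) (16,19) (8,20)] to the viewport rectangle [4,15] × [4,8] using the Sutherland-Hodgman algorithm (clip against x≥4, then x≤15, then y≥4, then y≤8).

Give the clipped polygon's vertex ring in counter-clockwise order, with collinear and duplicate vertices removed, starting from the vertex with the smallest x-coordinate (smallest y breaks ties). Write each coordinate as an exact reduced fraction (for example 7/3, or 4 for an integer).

Clipped polygon: [(4,4) (71/7,4) (15,78/11) (15,8) (4,8)]

1. After x ≥ 4: [(4,20) (4,2) (7,2) (18,9) (17,18) (16,19) (8,20)]
2. After x ≤ 15: [(4,20) (4,2) (7,2) (15,78/11) (15,153/8) (8,20)]
3. After y ≥ 4: [(4,20) (4,4) (71/7,4) (15,78/11) (15,153/8) (8,20)]
4. After y ≤ 8: [(4,8) (4,4) (71/7,4) (15,78/11) (15,8)]
5. Canonical ring: [(4,4) (71/7,4) (15,78/11) (15,8) (4,8)]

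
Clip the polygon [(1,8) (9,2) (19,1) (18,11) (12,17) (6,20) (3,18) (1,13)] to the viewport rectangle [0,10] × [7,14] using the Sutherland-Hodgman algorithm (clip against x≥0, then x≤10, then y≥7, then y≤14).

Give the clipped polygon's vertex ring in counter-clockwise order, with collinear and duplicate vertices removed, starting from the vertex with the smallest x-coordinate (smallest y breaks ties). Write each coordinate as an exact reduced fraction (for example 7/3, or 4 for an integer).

Clipped polygon: [(1,8) (7/3,7) (10,7) (10,14) (7/5,14) (1,13)]

1. After x ≥ 0: [(1,8) (9,2) (19,1) (18,11) (12,17) (6,20) (3,18) (1,13)]
2. After x ≤ 10: [(1,8) (9,2) (10,19/10) (10,18) (6,20) (3,18) (1,13)]
3. After y ≥ 7: [(1,8) (7/3,7) (10,7) (10,18) (6,20) (3,18) (1,13)]
4. After y ≤ 14: [(1,8) (7/3,7) (10,7) (10,14) (7/5,14) (1,13)]
5. Canonical ring: [(1,8) (7/3,7) (10,7) (10,14) (7/5,14) (1,13)]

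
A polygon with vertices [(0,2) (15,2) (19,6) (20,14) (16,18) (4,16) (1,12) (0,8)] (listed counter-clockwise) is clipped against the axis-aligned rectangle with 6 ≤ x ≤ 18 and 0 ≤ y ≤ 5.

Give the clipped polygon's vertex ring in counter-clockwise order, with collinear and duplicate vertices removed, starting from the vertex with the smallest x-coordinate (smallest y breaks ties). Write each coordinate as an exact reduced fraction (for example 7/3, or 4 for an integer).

1. After x ≥ 6: [(6,2) (15,2) (19,6) (20,14) (16,18) (6,49/3)]
2. After x ≤ 18: [(6,2) (15,2) (18,5) (18,16) (16,18) (6,49/3)]
3. After y ≥ 0: [(6,2) (15,2) (18,5) (18,16) (16,18) (6,49/3)]
4. After y ≤ 5: [(6,5) (6,2) (15,2) (18,5) (18,5)]
5. Canonical ring: [(6,2) (15,2) (18,5) (6,5)]

Clipped polygon: [(6,2) (15,2) (18,5) (6,5)]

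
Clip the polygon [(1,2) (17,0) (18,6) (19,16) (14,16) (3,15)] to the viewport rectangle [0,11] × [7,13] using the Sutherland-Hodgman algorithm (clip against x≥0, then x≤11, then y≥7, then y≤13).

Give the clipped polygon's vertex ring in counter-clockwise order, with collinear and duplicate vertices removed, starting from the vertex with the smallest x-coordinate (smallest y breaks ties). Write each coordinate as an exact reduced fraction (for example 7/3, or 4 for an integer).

Clipped polygon: [(23/13,7) (11,7) (11,13) (35/13,13)]

1. After x ≥ 0: [(1,2) (17,0) (18,6) (19,16) (14,16) (3,15)]
2. After x ≤ 11: [(1,2) (11,3/4) (11,173/11) (3,15)]
3. After y ≥ 7: [(23/13,7) (11,7) (11,173/11) (3,15)]
4. After y ≤ 13: [(35/13,13) (23/13,7) (11,7) (11,13)]
5. Canonical ring: [(23/13,7) (11,7) (11,13) (35/13,13)]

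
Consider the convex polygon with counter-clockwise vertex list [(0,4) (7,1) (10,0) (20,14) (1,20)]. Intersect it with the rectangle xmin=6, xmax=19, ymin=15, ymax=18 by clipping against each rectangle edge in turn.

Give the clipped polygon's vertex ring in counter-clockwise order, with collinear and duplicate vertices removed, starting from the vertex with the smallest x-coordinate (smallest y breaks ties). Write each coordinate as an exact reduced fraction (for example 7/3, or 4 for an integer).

Clipped polygon: [(6,15) (101/6,15) (22/3,18) (6,18)]

1. After x ≥ 6: [(6,10/7) (7,1) (10,0) (20,14) (6,350/19)]
2. After x ≤ 19: [(6,10/7) (7,1) (10,0) (19,63/5) (19,272/19) (6,350/19)]
3. After y ≥ 15: [(6,15) (101/6,15) (6,350/19)]
4. After y ≤ 18: [(6,18) (6,15) (101/6,15) (22/3,18)]
5. Canonical ring: [(6,15) (101/6,15) (22/3,18) (6,18)]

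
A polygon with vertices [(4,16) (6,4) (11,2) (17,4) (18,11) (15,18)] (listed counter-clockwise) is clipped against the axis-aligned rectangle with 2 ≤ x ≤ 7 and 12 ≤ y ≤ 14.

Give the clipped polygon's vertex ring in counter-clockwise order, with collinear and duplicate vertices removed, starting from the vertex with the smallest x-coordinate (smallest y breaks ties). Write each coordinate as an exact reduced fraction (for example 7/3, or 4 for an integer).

1. After x ≥ 2: [(4,16) (6,4) (11,2) (17,4) (18,11) (15,18)]
2. After x ≤ 7: [(7,182/11) (4,16) (6,4) (7,18/5)]
3. After y ≥ 12: [(7,12) (7,182/11) (4,16) (14/3,12)]
4. After y ≤ 14: [(7,12) (7,14) (13/3,14) (14/3,12)]
5. Canonical ring: [(13/3,14) (14/3,12) (7,12) (7,14)]

Clipped polygon: [(13/3,14) (14/3,12) (7,12) (7,14)]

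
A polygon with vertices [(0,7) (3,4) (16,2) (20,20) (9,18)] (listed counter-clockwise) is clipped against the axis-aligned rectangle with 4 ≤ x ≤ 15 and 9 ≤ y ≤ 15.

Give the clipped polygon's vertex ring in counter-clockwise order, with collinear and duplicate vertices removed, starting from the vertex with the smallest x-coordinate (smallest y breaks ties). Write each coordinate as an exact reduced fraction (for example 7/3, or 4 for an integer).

1. After x ≥ 4: [(4,107/9) (4,50/13) (16,2) (20,20) (9,18)]
2. After x ≤ 15: [(4,107/9) (4,50/13) (15,28/13) (15,210/11) (9,18)]
3. After y ≥ 9: [(4,107/9) (4,9) (15,9) (15,210/11) (9,18)]
4. After y ≤ 15: [(72/11,15) (4,107/9) (4,9) (15,9) (15,15)]
5. Canonical ring: [(4,9) (15,9) (15,15) (72/11,15) (4,107/9)]

Clipped polygon: [(4,9) (15,9) (15,15) (72/11,15) (4,107/9)]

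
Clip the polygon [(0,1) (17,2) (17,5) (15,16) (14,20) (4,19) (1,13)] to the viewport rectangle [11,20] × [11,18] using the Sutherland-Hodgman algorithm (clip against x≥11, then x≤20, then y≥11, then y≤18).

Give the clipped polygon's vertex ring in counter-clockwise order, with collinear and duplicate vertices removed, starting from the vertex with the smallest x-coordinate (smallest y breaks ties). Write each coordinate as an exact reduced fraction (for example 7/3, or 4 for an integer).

1. After x ≥ 11: [(11,28/17) (17,2) (17,5) (15,16) (14,20) (11,197/10)]
2. After x ≤ 20: [(11,28/17) (17,2) (17,5) (15,16) (14,20) (11,197/10)]
3. After y ≥ 11: [(11,11) (175/11,11) (15,16) (14,20) (11,197/10)]
4. After y ≤ 18: [(11,18) (11,11) (175/11,11) (15,16) (29/2,18)]
5. Canonical ring: [(11,11) (175/11,11) (15,16) (29/2,18) (11,18)]

Clipped polygon: [(11,11) (175/11,11) (15,16) (29/2,18) (11,18)]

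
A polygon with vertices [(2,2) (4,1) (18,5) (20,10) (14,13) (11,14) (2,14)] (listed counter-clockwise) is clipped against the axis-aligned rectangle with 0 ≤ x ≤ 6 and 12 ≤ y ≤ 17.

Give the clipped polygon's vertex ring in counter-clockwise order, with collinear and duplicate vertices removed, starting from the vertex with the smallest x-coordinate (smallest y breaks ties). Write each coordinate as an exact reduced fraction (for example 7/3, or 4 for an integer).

Clipped polygon: [(2,12) (6,12) (6,14) (2,14)]

1. After x ≥ 0: [(2,2) (4,1) (18,5) (20,10) (14,13) (11,14) (2,14)]
2. After x ≤ 6: [(2,2) (4,1) (6,11/7) (6,14) (2,14)]
3. After y ≥ 12: [(2,12) (6,12) (6,14) (2,14)]
4. After y ≤ 17: [(2,12) (6,12) (6,14) (2,14)]
5. Canonical ring: [(2,12) (6,12) (6,14) (2,14)]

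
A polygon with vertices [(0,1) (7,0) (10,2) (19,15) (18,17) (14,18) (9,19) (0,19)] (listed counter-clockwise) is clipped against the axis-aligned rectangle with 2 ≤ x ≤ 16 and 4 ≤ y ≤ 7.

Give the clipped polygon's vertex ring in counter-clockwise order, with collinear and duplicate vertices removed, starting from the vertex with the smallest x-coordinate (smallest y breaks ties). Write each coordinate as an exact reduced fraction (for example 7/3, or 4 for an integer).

Clipped polygon: [(2,4) (148/13,4) (175/13,7) (2,7)]

1. After x ≥ 2: [(2,5/7) (7,0) (10,2) (19,15) (18,17) (14,18) (9,19) (2,19)]
2. After x ≤ 16: [(2,5/7) (7,0) (10,2) (16,32/3) (16,35/2) (14,18) (9,19) (2,19)]
3. After y ≥ 4: [(2,4) (148/13,4) (16,32/3) (16,35/2) (14,18) (9,19) (2,19)]
4. After y ≤ 7: [(2,7) (2,4) (148/13,4) (175/13,7)]
5. Canonical ring: [(2,4) (148/13,4) (175/13,7) (2,7)]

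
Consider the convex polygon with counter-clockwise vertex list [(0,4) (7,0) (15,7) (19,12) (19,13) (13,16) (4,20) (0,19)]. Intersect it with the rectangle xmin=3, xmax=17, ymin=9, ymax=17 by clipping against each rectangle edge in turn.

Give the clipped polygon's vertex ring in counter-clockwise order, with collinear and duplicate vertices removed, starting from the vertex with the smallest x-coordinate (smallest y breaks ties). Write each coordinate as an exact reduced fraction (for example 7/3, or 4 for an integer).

1. After x ≥ 3: [(3,16/7) (7,0) (15,7) (19,12) (19,13) (13,16) (4,20) (3,79/4)]
2. After x ≤ 17: [(3,16/7) (7,0) (15,7) (17,19/2) (17,14) (13,16) (4,20) (3,79/4)]
3. After y ≥ 9: [(3,9) (83/5,9) (17,19/2) (17,14) (13,16) (4,20) (3,79/4)]
4. After y ≤ 17: [(3,17) (3,9) (83/5,9) (17,19/2) (17,14) (13,16) (43/4,17)]
5. Canonical ring: [(3,9) (83/5,9) (17,19/2) (17,14) (13,16) (43/4,17) (3,17)]

Clipped polygon: [(3,9) (83/5,9) (17,19/2) (17,14) (13,16) (43/4,17) (3,17)]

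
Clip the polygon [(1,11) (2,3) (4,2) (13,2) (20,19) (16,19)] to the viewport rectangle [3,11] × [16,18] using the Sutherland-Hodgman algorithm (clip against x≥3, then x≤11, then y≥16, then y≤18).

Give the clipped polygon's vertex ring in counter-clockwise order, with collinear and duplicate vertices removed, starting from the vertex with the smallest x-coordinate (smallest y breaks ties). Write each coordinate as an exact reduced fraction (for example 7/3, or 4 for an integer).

1. After x ≥ 3: [(3,181/15) (3,5/2) (4,2) (13,2) (20,19) (16,19)]
2. After x ≤ 11: [(11,49/3) (3,181/15) (3,5/2) (4,2) (11,2)]
3. After y ≥ 16: [(11,16) (11,49/3) (83/8,16)]
4. After y ≤ 18: [(11,16) (11,49/3) (83/8,16)]
5. Canonical ring: [(83/8,16) (11,16) (11,49/3)]

Clipped polygon: [(83/8,16) (11,16) (11,49/3)]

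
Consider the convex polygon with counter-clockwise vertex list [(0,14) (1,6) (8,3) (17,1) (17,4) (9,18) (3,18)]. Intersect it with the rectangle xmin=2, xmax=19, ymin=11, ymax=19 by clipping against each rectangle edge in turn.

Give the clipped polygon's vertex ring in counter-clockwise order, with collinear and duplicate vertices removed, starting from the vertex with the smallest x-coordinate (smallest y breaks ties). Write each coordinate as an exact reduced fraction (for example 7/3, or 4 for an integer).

Clipped polygon: [(2,11) (13,11) (9,18) (3,18) (2,50/3)]

1. After x ≥ 2: [(2,50/3) (2,39/7) (8,3) (17,1) (17,4) (9,18) (3,18)]
2. After x ≤ 19: [(2,50/3) (2,39/7) (8,3) (17,1) (17,4) (9,18) (3,18)]
3. After y ≥ 11: [(2,50/3) (2,11) (13,11) (9,18) (3,18)]
4. After y ≤ 19: [(2,50/3) (2,11) (13,11) (9,18) (3,18)]
5. Canonical ring: [(2,11) (13,11) (9,18) (3,18) (2,50/3)]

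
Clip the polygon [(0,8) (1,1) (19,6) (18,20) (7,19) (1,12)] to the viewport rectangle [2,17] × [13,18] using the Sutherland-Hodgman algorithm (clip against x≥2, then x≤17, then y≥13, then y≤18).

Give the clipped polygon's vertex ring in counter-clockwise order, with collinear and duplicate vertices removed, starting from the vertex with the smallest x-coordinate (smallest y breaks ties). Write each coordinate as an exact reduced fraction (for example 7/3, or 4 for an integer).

Clipped polygon: [(2,13) (17,13) (17,18) (43/7,18) (2,79/6)]

1. After x ≥ 2: [(2,23/18) (19,6) (18,20) (7,19) (2,79/6)]
2. After x ≤ 17: [(2,23/18) (17,49/9) (17,219/11) (7,19) (2,79/6)]
3. After y ≥ 13: [(2,13) (17,13) (17,219/11) (7,19) (2,79/6)]
4. After y ≤ 18: [(2,13) (17,13) (17,18) (43/7,18) (2,79/6)]
5. Canonical ring: [(2,13) (17,13) (17,18) (43/7,18) (2,79/6)]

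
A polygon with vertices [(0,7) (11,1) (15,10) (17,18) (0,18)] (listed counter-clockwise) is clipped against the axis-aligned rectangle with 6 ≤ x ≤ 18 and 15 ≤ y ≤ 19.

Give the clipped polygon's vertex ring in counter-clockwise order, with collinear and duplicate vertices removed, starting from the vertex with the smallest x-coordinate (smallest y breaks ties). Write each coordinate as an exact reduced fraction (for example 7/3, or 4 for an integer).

Clipped polygon: [(6,15) (65/4,15) (17,18) (6,18)]

1. After x ≥ 6: [(6,41/11) (11,1) (15,10) (17,18) (6,18)]
2. After x ≤ 18: [(6,41/11) (11,1) (15,10) (17,18) (6,18)]
3. After y ≥ 15: [(6,15) (65/4,15) (17,18) (6,18)]
4. After y ≤ 19: [(6,15) (65/4,15) (17,18) (6,18)]
5. Canonical ring: [(6,15) (65/4,15) (17,18) (6,18)]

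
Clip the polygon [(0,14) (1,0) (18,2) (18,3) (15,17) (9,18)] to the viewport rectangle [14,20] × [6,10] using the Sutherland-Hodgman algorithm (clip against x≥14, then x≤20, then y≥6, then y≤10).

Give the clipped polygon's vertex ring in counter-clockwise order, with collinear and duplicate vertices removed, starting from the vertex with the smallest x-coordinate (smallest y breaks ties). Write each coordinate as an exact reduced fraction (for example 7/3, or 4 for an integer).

Clipped polygon: [(14,6) (243/14,6) (33/2,10) (14,10)]

1. After x ≥ 14: [(14,26/17) (18,2) (18,3) (15,17) (14,103/6)]
2. After x ≤ 20: [(14,26/17) (18,2) (18,3) (15,17) (14,103/6)]
3. After y ≥ 6: [(14,6) (243/14,6) (15,17) (14,103/6)]
4. After y ≤ 10: [(14,10) (14,6) (243/14,6) (33/2,10)]
5. Canonical ring: [(14,6) (243/14,6) (33/2,10) (14,10)]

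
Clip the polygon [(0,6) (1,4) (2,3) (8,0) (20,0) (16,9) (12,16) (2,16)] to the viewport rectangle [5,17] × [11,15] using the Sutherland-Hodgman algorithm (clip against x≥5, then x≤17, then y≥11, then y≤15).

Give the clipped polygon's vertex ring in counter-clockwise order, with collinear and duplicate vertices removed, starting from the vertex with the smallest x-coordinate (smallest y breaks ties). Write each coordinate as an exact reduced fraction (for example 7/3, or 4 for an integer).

Clipped polygon: [(5,11) (104/7,11) (88/7,15) (5,15)]

1. After x ≥ 5: [(5,3/2) (8,0) (20,0) (16,9) (12,16) (5,16)]
2. After x ≤ 17: [(5,3/2) (8,0) (17,0) (17,27/4) (16,9) (12,16) (5,16)]
3. After y ≥ 11: [(5,11) (104/7,11) (12,16) (5,16)]
4. After y ≤ 15: [(5,15) (5,11) (104/7,11) (88/7,15)]
5. Canonical ring: [(5,11) (104/7,11) (88/7,15) (5,15)]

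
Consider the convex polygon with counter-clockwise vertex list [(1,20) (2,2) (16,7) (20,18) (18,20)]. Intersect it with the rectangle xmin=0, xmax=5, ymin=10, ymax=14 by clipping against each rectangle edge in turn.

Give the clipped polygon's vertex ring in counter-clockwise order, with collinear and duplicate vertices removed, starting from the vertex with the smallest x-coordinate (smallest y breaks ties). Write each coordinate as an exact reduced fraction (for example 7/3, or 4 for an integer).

Clipped polygon: [(4/3,14) (14/9,10) (5,10) (5,14)]

1. After x ≥ 0: [(1,20) (2,2) (16,7) (20,18) (18,20)]
2. After x ≤ 5: [(5,20) (1,20) (2,2) (5,43/14)]
3. After y ≥ 10: [(5,10) (5,20) (1,20) (14/9,10)]
4. After y ≤ 14: [(5,10) (5,14) (4/3,14) (14/9,10)]
5. Canonical ring: [(4/3,14) (14/9,10) (5,10) (5,14)]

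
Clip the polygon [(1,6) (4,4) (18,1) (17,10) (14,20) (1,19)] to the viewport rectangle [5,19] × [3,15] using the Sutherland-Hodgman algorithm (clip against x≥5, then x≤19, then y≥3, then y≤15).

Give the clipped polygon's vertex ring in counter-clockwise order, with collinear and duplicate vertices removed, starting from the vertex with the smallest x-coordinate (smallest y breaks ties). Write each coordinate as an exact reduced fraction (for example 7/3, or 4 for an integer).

Clipped polygon: [(5,53/14) (26/3,3) (160/9,3) (17,10) (31/2,15) (5,15)]

1. After x ≥ 5: [(5,53/14) (18,1) (17,10) (14,20) (5,251/13)]
2. After x ≤ 19: [(5,53/14) (18,1) (17,10) (14,20) (5,251/13)]
3. After y ≥ 3: [(5,53/14) (26/3,3) (160/9,3) (17,10) (14,20) (5,251/13)]
4. After y ≤ 15: [(5,15) (5,53/14) (26/3,3) (160/9,3) (17,10) (31/2,15)]
5. Canonical ring: [(5,53/14) (26/3,3) (160/9,3) (17,10) (31/2,15) (5,15)]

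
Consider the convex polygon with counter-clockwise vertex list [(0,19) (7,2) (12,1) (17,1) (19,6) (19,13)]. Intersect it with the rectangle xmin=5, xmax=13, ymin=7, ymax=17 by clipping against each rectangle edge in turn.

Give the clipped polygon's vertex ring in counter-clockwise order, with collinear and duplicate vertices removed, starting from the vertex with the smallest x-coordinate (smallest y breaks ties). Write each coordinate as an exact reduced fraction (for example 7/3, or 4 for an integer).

1. After x ≥ 5: [(5,331/19) (5,48/7) (7,2) (12,1) (17,1) (19,6) (19,13)]
2. After x ≤ 13: [(13,283/19) (5,331/19) (5,48/7) (7,2) (12,1) (13,1)]
3. After y ≥ 7: [(13,7) (13,283/19) (5,331/19) (5,7)]
4. After y ≤ 17: [(13,7) (13,283/19) (19/3,17) (5,17) (5,7)]
5. Canonical ring: [(5,7) (13,7) (13,283/19) (19/3,17) (5,17)]

Clipped polygon: [(5,7) (13,7) (13,283/19) (19/3,17) (5,17)]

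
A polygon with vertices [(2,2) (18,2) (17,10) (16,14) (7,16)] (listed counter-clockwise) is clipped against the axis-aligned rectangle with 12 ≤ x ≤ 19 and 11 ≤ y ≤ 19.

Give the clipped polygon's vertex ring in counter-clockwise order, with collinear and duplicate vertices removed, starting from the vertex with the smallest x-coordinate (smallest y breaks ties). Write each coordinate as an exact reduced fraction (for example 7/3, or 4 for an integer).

1. After x ≥ 12: [(12,2) (18,2) (17,10) (16,14) (12,134/9)]
2. After x ≤ 19: [(12,2) (18,2) (17,10) (16,14) (12,134/9)]
3. After y ≥ 11: [(12,11) (67/4,11) (16,14) (12,134/9)]
4. After y ≤ 19: [(12,11) (67/4,11) (16,14) (12,134/9)]
5. Canonical ring: [(12,11) (67/4,11) (16,14) (12,134/9)]

Clipped polygon: [(12,11) (67/4,11) (16,14) (12,134/9)]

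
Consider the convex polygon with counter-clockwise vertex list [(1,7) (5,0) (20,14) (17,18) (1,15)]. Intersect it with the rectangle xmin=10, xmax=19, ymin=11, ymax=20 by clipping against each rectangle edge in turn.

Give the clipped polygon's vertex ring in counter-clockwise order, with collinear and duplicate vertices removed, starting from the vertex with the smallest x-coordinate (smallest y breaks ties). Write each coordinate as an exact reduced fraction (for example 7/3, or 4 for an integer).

1. After x ≥ 10: [(10,14/3) (20,14) (17,18) (10,267/16)]
2. After x ≤ 19: [(10,14/3) (19,196/15) (19,46/3) (17,18) (10,267/16)]
3. After y ≥ 11: [(10,11) (235/14,11) (19,196/15) (19,46/3) (17,18) (10,267/16)]
4. After y ≤ 20: [(10,11) (235/14,11) (19,196/15) (19,46/3) (17,18) (10,267/16)]
5. Canonical ring: [(10,11) (235/14,11) (19,196/15) (19,46/3) (17,18) (10,267/16)]

Clipped polygon: [(10,11) (235/14,11) (19,196/15) (19,46/3) (17,18) (10,267/16)]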